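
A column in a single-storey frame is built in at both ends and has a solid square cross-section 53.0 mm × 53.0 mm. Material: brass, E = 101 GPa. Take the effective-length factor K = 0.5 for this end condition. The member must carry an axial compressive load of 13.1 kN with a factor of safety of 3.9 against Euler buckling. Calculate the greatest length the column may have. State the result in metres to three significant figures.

I = a⁴/12 = 53.0⁴/12 = 6.575×10^5 mm⁴
I = 6.575×10^-7 m⁴
Required critical load P_cr = n·P = 3.9 × 13.1 = 51.09 kN = 5.109×10^4 N
From P_cr = π²EI/(K·L)²:  L = (1/K)·√(π²EI/P_cr) = (1/0.5)·√(π²×1.01×10^11×6.575×10^-7/5.109×10^4)
L = 7.16 m

L_max ≈ 7.16 m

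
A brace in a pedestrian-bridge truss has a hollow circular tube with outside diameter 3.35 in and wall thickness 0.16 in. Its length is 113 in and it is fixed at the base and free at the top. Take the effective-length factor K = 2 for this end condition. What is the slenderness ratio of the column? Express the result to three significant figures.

λ ≈ 200

Inner diameter d_i = 3.35 − 2×0.16 = 3.030 in
I = π(d_o⁴ − d_i⁴)/64 = π(3.35⁴ − 3.030⁴)/64 = 2.045 in⁴
A = 1.603 in²;  r_min = √(I/A) = √(2.045/1.603) = 1.129 in
L_e = K·L = 2 × 113 = 226.0 in
λ = L_e / r_min = 226.00 / 1.129 = 200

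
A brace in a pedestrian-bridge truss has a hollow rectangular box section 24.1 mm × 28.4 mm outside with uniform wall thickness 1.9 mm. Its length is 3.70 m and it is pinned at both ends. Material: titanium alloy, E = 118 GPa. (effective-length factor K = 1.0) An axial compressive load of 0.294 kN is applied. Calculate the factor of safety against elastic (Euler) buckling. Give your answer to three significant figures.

Inner dimensions: h_i = 28.4 − 2×1.9 = 24.60 mm, b_i = 24.1 − 2×1.9 = 20.30 mm
Weak-axis I_min = (h_o·b_o³ − h_i·b_i³)/12 with b_o = 24.1, b_i = 20.30 mm (shorter outer/inner sides).
I_min = (28.4×24.1³ − 24.60×20.30³)/12 = 1.598×10^4 mm⁴
I = 1.598×10^4 mm⁴ = 1.598×10^-8 m⁴
Effective length L_e = K·L = 1 × 3.70 = 3.700 m
P_cr = π²EI / L_e² = π² × 118×10⁹ × 1.598×10^-8 / 3.700² = 1.359×10^3 N
Factor of safety n = P_cr / P = 1.3593 / 0.294 = 4.62

n ≈ 4.62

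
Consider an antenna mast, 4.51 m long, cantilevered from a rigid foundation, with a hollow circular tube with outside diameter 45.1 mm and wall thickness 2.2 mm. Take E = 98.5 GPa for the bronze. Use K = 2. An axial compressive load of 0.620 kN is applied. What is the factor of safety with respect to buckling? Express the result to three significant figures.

Inner diameter d_i = 45.1 − 2×2.2 = 40.70 mm
I = π(d_o⁴ − d_i⁴)/64 = π(45.1⁴ − 40.70⁴)/64 = 6.839×10^4 mm⁴
I = 6.839×10^4 mm⁴ = 6.839×10^-8 m⁴
Effective length L_e = K·L = 2 × 4.51 = 9.020 m
P_cr = π²EI / L_e² = π² × 98.5×10⁹ × 6.839×10^-8 / 9.020² = 817.2 N
Factor of safety n = P_cr / P = 0.81718 / 0.620 = 1.32

n ≈ 1.32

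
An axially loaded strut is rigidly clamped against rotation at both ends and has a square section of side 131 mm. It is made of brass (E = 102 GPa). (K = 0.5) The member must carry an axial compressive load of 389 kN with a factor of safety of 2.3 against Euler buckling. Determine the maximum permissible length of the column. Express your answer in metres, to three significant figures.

I = a⁴/12 = 131⁴/12 = 2.454×10^7 mm⁴
I = 2.454×10^-5 m⁴
Required critical load P_cr = n·P = 2.3 × 389 = 894.7 kN = 8.947×10^5 N
From P_cr = π²EI/(K·L)²:  L = (1/K)·√(π²EI/P_cr) = (1/0.5)·√(π²×1.02×10^11×2.454×10^-5/8.947×10^5)
L = 10.5 m

L_max ≈ 10.5 m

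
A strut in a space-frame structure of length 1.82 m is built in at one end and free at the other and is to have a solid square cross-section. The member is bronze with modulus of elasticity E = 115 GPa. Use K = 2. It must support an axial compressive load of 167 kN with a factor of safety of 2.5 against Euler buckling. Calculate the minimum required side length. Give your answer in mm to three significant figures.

Required P_cr = n·P = 2.5 × 167 = 417.5 kN
L_e = K·L = 2 × 1.82 = 3.640 m
Required I = P_cr·L_e²/(π²E) = 4.175×10^5 × 3.640² / (π² × 1.15×10^11) = 4.874×10^-6 m⁴
I_req = 4.874×10^6 mm⁴
Solid square: I = a⁴/12  ⇒  a = (12I)^(1/4) = (12×4.874×10^6)^(1/4) = 87.5 mm

a ≈ 87.5 mm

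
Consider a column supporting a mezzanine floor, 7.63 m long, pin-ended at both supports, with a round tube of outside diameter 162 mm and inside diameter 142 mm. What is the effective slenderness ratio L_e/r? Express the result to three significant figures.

λ ≈ 142

d_o = 162 mm, d_i = 142 mm
I = π(d_o⁴ − d_i⁴)/64 = π(162⁴ − 142.0⁴)/64 = 1.385×10^7 mm⁴
A = 4.775×10^3 mm²;  r_min = √(I/A) = √(1.385×10^7/4.775×10^3) = 53.86 mm
L_e = K·L = 1 × 7.63 m = 7.630 m = 7630.0 mm
λ = L_e / r_min = 7630.0 / 53.86 = 142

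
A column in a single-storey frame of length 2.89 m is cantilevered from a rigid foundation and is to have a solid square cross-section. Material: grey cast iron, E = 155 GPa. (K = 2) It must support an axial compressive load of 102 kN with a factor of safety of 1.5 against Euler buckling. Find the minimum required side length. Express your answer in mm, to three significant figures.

a ≈ 79.6 mm

Required P_cr = n·P = 1.5 × 102 = 153.0 kN
L_e = K·L = 2 × 2.89 = 5.780 m
Required I = P_cr·L_e²/(π²E) = 1.530×10^5 × 5.780² / (π² × 1.55×10^11) = 3.341×10^-6 m⁴
I_req = 3.341×10^6 mm⁴
Solid square: I = a⁴/12  ⇒  a = (12I)^(1/4) = (12×3.341×10^6)^(1/4) = 79.6 mm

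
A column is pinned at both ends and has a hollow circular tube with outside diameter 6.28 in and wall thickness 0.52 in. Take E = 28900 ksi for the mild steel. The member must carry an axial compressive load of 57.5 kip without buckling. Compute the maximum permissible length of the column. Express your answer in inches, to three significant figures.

L_max ≈ 442 in

Inner diameter d_i = 6.28 − 2×0.52 = 5.240 in
I = π(d_o⁴ − d_i⁴)/64 = π(6.28⁴ − 5.240⁴)/64 = 39.34 in⁴
At the buckling limit P_cr = P = 5.750×10^4 lb
From P_cr = π²EI/(K·L)²:  L = (1/K)·√(π²EI/P_cr) = (1/1)·√(π²×2.89×10^7×39.34/5.750×10^4)
L = 442 in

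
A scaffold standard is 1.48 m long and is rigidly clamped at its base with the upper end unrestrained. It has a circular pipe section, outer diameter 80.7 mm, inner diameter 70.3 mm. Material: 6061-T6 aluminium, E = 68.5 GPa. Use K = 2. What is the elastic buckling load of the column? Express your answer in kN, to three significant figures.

P_cr ≈ 68.1 kN

d_o = 80.7 mm, d_i = 70.3 mm
I = π(d_o⁴ − d_i⁴)/64 = π(80.7⁴ − 70.30⁴)/64 = 8.830×10^5 mm⁴
I = 8.830×10^5 mm⁴ = 8.830×10^-7 m⁴
Effective length L_e = K·L = 2 × 1.48 = 2.960 m
P_cr = π²EI / L_e² = π² × 68.5×10⁹ × 8.830×10^-7 / 2.960² = 6.813×10^4 N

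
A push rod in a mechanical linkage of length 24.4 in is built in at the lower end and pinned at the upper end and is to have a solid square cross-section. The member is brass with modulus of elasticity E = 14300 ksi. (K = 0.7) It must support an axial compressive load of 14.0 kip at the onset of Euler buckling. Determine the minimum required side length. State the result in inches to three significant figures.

a ≈ 0.768 in

L_e = K·L = 0.7 × 24.4 = 17.08 in
Required I = P_cr·L_e²/(π²E) = 1.400×10^4 × 17.08² / (π² × 1.43×10^7) = 2.894×10^-2 in⁴
Solid square: I = a⁴/12  ⇒  a = (12I)^(1/4) = (12×2.894×10^-2)^(1/4) = 0.768 in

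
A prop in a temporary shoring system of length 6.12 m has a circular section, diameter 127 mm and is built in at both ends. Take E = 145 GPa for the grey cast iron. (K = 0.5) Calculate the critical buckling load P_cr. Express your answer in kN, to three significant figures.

P_cr ≈ 1950 kN

I = πd⁴/64 = π×127⁴/64 = 1.277×10^7 mm⁴
I = 1.277×10^7 mm⁴ = 1.277×10^-5 m⁴
Effective length L_e = K·L = 0.5 × 6.12 = 3.060 m
P_cr = π²EI / L_e² = π² × 145×10⁹ × 1.277×10^-5 / 3.060² = 1.952×10^6 N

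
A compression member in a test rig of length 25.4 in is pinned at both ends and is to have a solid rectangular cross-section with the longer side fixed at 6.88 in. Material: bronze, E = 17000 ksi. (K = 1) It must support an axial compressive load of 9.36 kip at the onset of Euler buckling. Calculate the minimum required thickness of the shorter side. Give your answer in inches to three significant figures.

b ≈ 0.397 in

L_e = K·L = 1 × 25.4 = 25.40 in
Required I = P_cr·L_e²/(π²E) = 9.360×10^3 × 25.40² / (π² × 1.70×10^7) = 3.599×10^-2 in⁴
Rectangle, weak axis: I_min = h·b³/12 with h = 6.88 in fixed  ⇒  b = (12I/h)^(1/3) = 0.397 in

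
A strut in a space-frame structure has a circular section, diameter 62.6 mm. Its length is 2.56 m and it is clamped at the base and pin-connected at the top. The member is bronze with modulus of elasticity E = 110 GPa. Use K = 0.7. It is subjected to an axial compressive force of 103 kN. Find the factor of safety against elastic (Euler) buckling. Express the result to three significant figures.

I = πd⁴/64 = π×62.6⁴/64 = 7.538×10^5 mm⁴
I = 7.538×10^5 mm⁴ = 7.538×10^-7 m⁴
Effective length L_e = K·L = 0.7 × 2.56 = 1.792 m
P_cr = π²EI / L_e² = π² × 110×10⁹ × 7.538×10^-7 / 1.792² = 2.548×10^5 N
Factor of safety n = P_cr / P = 254.85 / 103 = 2.47

n ≈ 2.47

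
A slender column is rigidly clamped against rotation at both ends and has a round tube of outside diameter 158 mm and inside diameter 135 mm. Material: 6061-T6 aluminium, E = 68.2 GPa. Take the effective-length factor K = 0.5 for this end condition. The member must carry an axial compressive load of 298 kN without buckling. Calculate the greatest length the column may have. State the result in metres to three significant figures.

d_o = 158 mm, d_i = 135 mm
I = π(d_o⁴ − d_i⁴)/64 = π(158⁴ − 135.0⁴)/64 = 1.429×10^7 mm⁴
I = 1.429×10^-5 m⁴
At the buckling limit P_cr = P = 2.980×10^5 N
From P_cr = π²EI/(K·L)²:  L = (1/K)·√(π²EI/P_cr) = (1/0.5)·√(π²×6.82×10^10×1.429×10^-5/2.980×10^5)
L = 11.4 m

L_max ≈ 11.4 m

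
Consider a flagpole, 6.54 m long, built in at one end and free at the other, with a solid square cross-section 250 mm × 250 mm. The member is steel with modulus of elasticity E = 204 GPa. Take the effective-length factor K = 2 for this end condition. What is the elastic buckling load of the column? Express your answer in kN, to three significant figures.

I = a⁴/12 = 250⁴/12 = 3.255×10^8 mm⁴
I = 3.255×10^8 mm⁴ = 3.255×10^-4 m⁴
Effective length L_e = K·L = 2 × 6.54 = 13.08 m
P_cr = π²EI / L_e² = π² × 204×10⁹ × 3.255×10^-4 / 13.08² = 3.831×10^6 N

P_cr ≈ 3830 kN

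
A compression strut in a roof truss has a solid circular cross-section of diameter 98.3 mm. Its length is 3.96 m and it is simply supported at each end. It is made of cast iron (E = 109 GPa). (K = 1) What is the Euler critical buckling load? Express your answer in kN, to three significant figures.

P_cr ≈ 314 kN

I = πd⁴/64 = π×98.3⁴/64 = 4.583×10^6 mm⁴
I = 4.583×10^6 mm⁴ = 4.583×10^-6 m⁴
Effective length L_e = K·L = 1 × 3.96 = 3.960 m
P_cr = π²EI / L_e² = π² × 109×10⁹ × 4.583×10^-6 / 3.960² = 3.144×10^5 N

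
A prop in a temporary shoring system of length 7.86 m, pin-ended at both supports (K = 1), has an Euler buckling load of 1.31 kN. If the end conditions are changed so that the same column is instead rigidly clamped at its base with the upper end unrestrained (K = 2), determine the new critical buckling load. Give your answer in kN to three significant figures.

P_cr ∝ 1/K², so P_cr,new = P_cr,old × (K_old/K_new)² = 1.31 × (1/2)²
= 1.31 × 0.2500 = 0.328 kN

P_cr ≈ 0.328 kN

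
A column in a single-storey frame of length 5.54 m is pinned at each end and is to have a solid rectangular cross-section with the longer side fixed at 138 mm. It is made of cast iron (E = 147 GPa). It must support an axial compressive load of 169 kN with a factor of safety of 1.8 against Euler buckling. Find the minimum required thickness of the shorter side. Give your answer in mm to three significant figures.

b ≈ 82.4 mm

Required P_cr = n·P = 1.8 × 169 = 304.2 kN
L_e = K·L = 1 × 5.54 = 5.540 m
Required I = P_cr·L_e²/(π²E) = 3.042×10^5 × 5.540² / (π² × 1.47×10^11) = 6.435×10^-6 m⁴
I_req = 6.435×10^6 mm⁴
Rectangle, weak axis: I_min = h·b³/12 with h = 138 mm fixed  ⇒  b = (12I/h)^(1/3) = 82.4 mm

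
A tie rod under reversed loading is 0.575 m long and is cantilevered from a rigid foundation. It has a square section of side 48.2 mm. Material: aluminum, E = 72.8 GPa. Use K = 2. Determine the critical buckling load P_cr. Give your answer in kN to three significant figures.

P_cr ≈ 244 kN

I = a⁴/12 = 48.2⁴/12 = 4.498×10^5 mm⁴
I = 4.498×10^5 mm⁴ = 4.498×10^-7 m⁴
Effective length L_e = K·L = 2 × 0.575 = 1.150 m
P_cr = π²EI / L_e² = π² × 72.8×10⁹ × 4.498×10^-7 / 1.150² = 2.444×10^5 N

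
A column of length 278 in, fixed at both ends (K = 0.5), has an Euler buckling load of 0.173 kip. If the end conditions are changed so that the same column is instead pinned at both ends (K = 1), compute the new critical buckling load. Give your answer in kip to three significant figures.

P_cr ∝ 1/K², so P_cr,new = P_cr,old × (K_old/K_new)² = 0.173 × (0.5/1)²
= 0.173 × 0.2500 = 0.0432 kip

P_cr ≈ 0.0432 kip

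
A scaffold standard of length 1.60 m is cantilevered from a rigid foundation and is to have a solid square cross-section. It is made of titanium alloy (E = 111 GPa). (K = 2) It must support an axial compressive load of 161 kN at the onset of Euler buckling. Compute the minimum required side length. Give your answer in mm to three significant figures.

a ≈ 65.2 mm

L_e = K·L = 2 × 1.60 = 3.200 m
Required I = P_cr·L_e²/(π²E) = 1.610×10^5 × 3.200² / (π² × 1.11×10^11) = 1.505×10^-6 m⁴
I_req = 1.505×10^6 mm⁴
Solid square: I = a⁴/12  ⇒  a = (12I)^(1/4) = (12×1.505×10^6)^(1/4) = 65.2 mm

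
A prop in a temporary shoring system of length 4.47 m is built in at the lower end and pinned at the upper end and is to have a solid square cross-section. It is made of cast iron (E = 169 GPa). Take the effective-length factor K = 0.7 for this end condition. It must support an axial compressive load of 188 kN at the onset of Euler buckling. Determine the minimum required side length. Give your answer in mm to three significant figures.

L_e = K·L = 0.7 × 4.47 = 3.129 m
Required I = P_cr·L_e²/(π²E) = 1.880×10^5 × 3.129² / (π² × 1.69×10^11) = 1.104×10^-6 m⁴
I_req = 1.104×10^6 mm⁴
Solid square: I = a⁴/12  ⇒  a = (12I)^(1/4) = (12×1.104×10^6)^(1/4) = 60.3 mm

a ≈ 60.3 mm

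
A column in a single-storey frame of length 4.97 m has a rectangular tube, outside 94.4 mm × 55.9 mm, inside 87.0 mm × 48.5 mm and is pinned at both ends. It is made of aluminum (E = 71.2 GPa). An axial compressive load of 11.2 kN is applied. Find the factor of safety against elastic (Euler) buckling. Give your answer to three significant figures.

n ≈ 1.39

Weak-axis I_min = (h_o·b_o³ − h_i·b_i³)/12 with b_o = 55.9, b_i = 48.50 mm (shorter outer/inner sides).
I_min = (94.4×55.9³ − 87.00×48.50³)/12 = 5.470×10^5 mm⁴
I = 5.470×10^5 mm⁴ = 5.470×10^-7 m⁴
Effective length L_e = K·L = 1 × 4.97 = 4.970 m
P_cr = π²EI / L_e² = π² × 71.2×10⁹ × 5.470×10^-7 / 4.970² = 1.556×10^4 N
Factor of safety n = P_cr / P = 15.562 / 11.2 = 1.39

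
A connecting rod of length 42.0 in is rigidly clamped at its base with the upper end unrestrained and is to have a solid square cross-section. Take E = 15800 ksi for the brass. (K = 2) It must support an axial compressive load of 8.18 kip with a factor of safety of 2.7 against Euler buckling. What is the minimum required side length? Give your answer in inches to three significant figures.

a ≈ 1.86 in

Required P_cr = n·P = 2.7 × 8.18 = 22.09 kip
L_e = K·L = 2 × 42.0 = 84.00 in
Required I = P_cr·L_e²/(π²E) = 2.209×10^4 × 84.00² / (π² × 1.58×10^7) = 0.9994 in⁴
Solid square: I = a⁴/12  ⇒  a = (12I)^(1/4) = (12×0.9994)^(1/4) = 1.86 in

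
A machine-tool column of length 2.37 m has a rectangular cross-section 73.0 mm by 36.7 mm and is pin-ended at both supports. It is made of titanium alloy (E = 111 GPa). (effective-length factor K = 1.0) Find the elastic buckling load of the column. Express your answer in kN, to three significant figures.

Buckling occurs about the weak axis: I_min = h·b³/12 with b = 36.7 mm (the shorter side).
I_min = 73.0×36.7³/12 = 3.007×10^5 mm⁴
I = 3.007×10^5 mm⁴ = 3.007×10^-7 m⁴
Effective length L_e = K·L = 1 × 2.37 = 2.370 m
P_cr = π²EI / L_e² = π² × 111×10⁹ × 3.007×10^-7 / 2.370² = 5.865×10^4 N

P_cr ≈ 58.6 kN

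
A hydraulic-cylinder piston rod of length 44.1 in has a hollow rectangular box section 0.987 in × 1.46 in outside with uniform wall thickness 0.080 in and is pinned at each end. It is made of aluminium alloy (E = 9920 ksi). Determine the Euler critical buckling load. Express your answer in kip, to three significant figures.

P_cr ≈ 2.80 kip

Inner dimensions: h_i = 1.46 − 2×0.080 = 1.300 in, b_i = 0.987 − 2×0.080 = 0.8270 in
Weak-axis I_min = (h_o·b_o³ − h_i·b_i³)/12 with b_o = 0.987, b_i = 0.8270 in (shorter outer/inner sides).
I_min = (1.46×0.987³ − 1.300×0.8270³)/12 = 5.571×10^-2 in⁴
Effective length L_e = K·L = 1 × 44.1 = 44.10 in
P_cr = π²EI / L_e² = π² × 9920×10³ × 5.571×10^-2 / 44.10² = 2.805×10^3 lb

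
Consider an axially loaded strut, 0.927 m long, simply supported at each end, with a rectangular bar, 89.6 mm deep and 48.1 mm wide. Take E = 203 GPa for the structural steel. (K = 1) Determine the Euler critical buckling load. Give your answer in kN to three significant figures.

P_cr ≈ 1940 kN

Buckling occurs about the weak axis: I_min = h·b³/12 with b = 48.1 mm (the shorter side).
I_min = 89.6×48.1³/12 = 8.309×10^5 mm⁴
I = 8.309×10^5 mm⁴ = 8.309×10^-7 m⁴
Effective length L_e = K·L = 1 × 0.927 = 0.9270 m
P_cr = π²EI / L_e² = π² × 203×10⁹ × 8.309×10^-7 / 0.9270² = 1.937×10^6 N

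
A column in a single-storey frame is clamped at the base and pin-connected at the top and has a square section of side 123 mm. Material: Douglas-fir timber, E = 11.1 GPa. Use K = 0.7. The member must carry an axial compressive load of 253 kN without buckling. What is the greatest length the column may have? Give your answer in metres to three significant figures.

L_max ≈ 4.11 m

I = a⁴/12 = 123⁴/12 = 1.907×10^7 mm⁴
I = 1.907×10^-5 m⁴
At the buckling limit P_cr = P = 2.530×10^5 N
From P_cr = π²EI/(K·L)²:  L = (1/K)·√(π²EI/P_cr) = (1/0.7)·√(π²×1.11×10^10×1.907×10^-5/2.530×10^5)
L = 4.11 m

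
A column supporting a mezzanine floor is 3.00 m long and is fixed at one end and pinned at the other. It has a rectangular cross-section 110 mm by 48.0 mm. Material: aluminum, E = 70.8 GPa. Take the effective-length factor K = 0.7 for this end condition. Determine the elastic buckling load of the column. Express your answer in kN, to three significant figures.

Buckling occurs about the weak axis: I_min = h·b³/12 with b = 48.0 mm (the shorter side).
I_min = 110×48.0³/12 = 1.014×10^6 mm⁴
I = 1.014×10^6 mm⁴ = 1.014×10^-6 m⁴
Effective length L_e = K·L = 0.7 × 3.00 = 2.100 m
P_cr = π²EI / L_e² = π² × 70.8×10⁹ × 1.014×10^-6 / 2.100² = 1.606×10^5 N

P_cr ≈ 161 kN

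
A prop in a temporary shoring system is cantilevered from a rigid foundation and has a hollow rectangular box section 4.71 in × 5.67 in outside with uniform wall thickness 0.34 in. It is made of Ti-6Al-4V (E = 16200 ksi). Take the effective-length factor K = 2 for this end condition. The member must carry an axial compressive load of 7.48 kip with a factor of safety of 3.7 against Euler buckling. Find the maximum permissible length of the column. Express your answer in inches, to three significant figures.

L_max ≈ 179 in

Inner dimensions: h_i = 5.67 − 2×0.34 = 4.990 in, b_i = 4.71 − 2×0.34 = 4.030 in
Weak-axis I_min = (h_o·b_o³ − h_i·b_i³)/12 with b_o = 4.71, b_i = 4.030 in (shorter outer/inner sides).
I_min = (5.67×4.71³ − 4.990×4.030³)/12 = 22.15 in⁴
Required critical load P_cr = n·P = 3.7 × 7.48 = 27.68 kip = 2.768×10^4 lb
From P_cr = π²EI/(K·L)²:  L = (1/K)·√(π²EI/P_cr) = (1/2)·√(π²×1.62×10^7×22.15/2.768×10^4)
L = 179 in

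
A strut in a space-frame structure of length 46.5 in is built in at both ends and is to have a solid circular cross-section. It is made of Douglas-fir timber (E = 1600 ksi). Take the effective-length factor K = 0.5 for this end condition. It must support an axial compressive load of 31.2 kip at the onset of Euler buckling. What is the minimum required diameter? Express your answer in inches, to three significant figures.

L_e = K·L = 0.5 × 46.5 = 23.25 in
Required I = P_cr·L_e²/(π²E) = 3.120×10^4 × 23.25² / (π² × 1.60×10^6) = 1.068 in⁴
Solid circle: I = πd⁴/64  ⇒  d = (64I/π)^(1/4) = (64×1.068/π)^(1/4) = 2.16 in

d ≈ 2.16 in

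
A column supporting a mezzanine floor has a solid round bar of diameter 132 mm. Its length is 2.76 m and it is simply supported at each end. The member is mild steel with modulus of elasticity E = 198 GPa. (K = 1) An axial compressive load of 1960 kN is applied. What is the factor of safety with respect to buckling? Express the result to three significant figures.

n ≈ 1.95

I = πd⁴/64 = π×132⁴/64 = 1.490×10^7 mm⁴
I = 1.490×10^7 mm⁴ = 1.490×10^-5 m⁴
Effective length L_e = K·L = 1 × 2.76 = 2.760 m
P_cr = π²EI / L_e² = π² × 198×10⁹ × 1.490×10^-5 / 2.760² = 3.823×10^6 N
Factor of safety n = P_cr / P = 3823.1 / 1960 = 1.95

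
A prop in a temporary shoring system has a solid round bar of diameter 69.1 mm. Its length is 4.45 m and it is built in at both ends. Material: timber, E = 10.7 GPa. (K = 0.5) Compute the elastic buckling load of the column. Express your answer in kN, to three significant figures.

P_cr ≈ 23.9 kN

I = πd⁴/64 = π×69.1⁴/64 = 1.119×10^6 mm⁴
I = 1.119×10^6 mm⁴ = 1.119×10^-6 m⁴
Effective length L_e = K·L = 0.5 × 4.45 = 2.225 m
P_cr = π²EI / L_e² = π² × 10.7×10⁹ × 1.119×10^-6 / 2.225² = 2.387×10^4 N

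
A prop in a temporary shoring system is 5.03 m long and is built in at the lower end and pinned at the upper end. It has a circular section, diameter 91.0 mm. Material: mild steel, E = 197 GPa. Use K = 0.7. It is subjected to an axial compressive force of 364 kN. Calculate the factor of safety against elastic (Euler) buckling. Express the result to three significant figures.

I = πd⁴/64 = π×91.0⁴/64 = 3.366×10^6 mm⁴
I = 3.366×10^6 mm⁴ = 3.366×10^-6 m⁴
Effective length L_e = K·L = 0.7 × 5.03 = 3.521 m
P_cr = π²EI / L_e² = π² × 197×10⁹ × 3.366×10^-6 / 3.521² = 5.279×10^5 N
Factor of safety n = P_cr / P = 527.92 / 364 = 1.45

n ≈ 1.45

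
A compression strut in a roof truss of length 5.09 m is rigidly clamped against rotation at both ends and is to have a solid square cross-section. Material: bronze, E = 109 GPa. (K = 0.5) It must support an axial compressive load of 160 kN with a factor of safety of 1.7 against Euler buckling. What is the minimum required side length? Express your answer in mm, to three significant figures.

Required P_cr = n·P = 1.7 × 160 = 272.0 kN
L_e = K·L = 0.5 × 5.09 = 2.545 m
Required I = P_cr·L_e²/(π²E) = 2.720×10^5 × 2.545² / (π² × 1.09×10^11) = 1.638×10^-6 m⁴
I_req = 1.638×10^6 mm⁴
Solid square: I = a⁴/12  ⇒  a = (12I)^(1/4) = (12×1.638×10^6)^(1/4) = 66.6 mm

a ≈ 66.6 mm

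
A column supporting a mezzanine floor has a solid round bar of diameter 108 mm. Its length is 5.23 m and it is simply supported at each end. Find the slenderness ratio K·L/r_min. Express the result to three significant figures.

λ ≈ 194

I = πd⁴/64 = π×108⁴/64 = 6.678×10^6 mm⁴
A = 9.161×10^3 mm²;  r_min = √(I/A) = √(6.678×10^6/9.161×10^3) = 27.00 mm
L_e = K·L = 1 × 5.23 m = 5.230 m = 5230.0 mm
λ = L_e / r_min = 5230.0 / 27.00 = 194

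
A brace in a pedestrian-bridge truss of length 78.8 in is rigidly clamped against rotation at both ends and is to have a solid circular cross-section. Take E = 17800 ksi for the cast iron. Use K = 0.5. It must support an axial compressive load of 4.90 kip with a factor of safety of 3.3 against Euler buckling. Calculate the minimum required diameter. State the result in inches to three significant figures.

d ≈ 1.31 in

Required P_cr = n·P = 3.3 × 4.90 = 16.17 kip
L_e = K·L = 0.5 × 78.8 = 39.40 in
Required I = P_cr·L_e²/(π²E) = 1.617×10^4 × 39.40² / (π² × 1.78×10^7) = 0.1429 in⁴
Solid circle: I = πd⁴/64  ⇒  d = (64I/π)^(1/4) = (64×0.1429/π)^(1/4) = 1.31 in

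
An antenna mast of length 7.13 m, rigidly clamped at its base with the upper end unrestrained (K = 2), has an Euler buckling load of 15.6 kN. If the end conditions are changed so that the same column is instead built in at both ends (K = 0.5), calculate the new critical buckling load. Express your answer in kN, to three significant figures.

P_cr ≈ 250 kN

P_cr ∝ 1/K², so P_cr,new = P_cr,old × (K_old/K_new)² = 15.6 × (2/0.5)²
= 15.6 × 16.00 = 250 kN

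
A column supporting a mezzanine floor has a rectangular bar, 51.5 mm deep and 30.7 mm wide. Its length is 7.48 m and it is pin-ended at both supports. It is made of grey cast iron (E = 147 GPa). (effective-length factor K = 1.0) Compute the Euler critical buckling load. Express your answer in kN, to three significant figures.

P_cr ≈ 3.22 kN

Buckling occurs about the weak axis: I_min = h·b³/12 with b = 30.7 mm (the shorter side).
I_min = 51.5×30.7³/12 = 1.242×10^5 mm⁴
I = 1.242×10^5 mm⁴ = 1.242×10^-7 m⁴
Effective length L_e = K·L = 1 × 7.48 = 7.480 m
P_cr = π²EI / L_e² = π² × 147×10⁹ × 1.242×10^-7 / 7.480² = 3.220×10^3 N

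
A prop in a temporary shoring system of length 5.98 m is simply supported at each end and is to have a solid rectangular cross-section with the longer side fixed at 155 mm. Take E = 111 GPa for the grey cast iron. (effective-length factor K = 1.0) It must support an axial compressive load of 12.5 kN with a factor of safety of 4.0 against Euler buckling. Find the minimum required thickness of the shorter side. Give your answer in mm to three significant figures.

Required P_cr = n·P = 4.0 × 12.5 = 50.00 kN
L_e = K·L = 1 × 5.98 = 5.980 m
Required I = P_cr·L_e²/(π²E) = 5.000×10^4 × 5.980² / (π² × 1.11×10^11) = 1.632×10^-6 m⁴
I_req = 1.632×10^6 mm⁴
Rectangle, weak axis: I_min = h·b³/12 with h = 155 mm fixed  ⇒  b = (12I/h)^(1/3) = 50.2 mm

b ≈ 50.2 mm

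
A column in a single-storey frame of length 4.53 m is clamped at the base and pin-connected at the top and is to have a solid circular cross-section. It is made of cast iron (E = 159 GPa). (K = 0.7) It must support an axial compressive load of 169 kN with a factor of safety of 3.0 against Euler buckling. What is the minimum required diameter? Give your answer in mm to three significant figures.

Required P_cr = n·P = 3.0 × 169 = 507.0 kN
L_e = K·L = 0.7 × 4.53 = 3.171 m
Required I = P_cr·L_e²/(π²E) = 5.070×10^5 × 3.171² / (π² × 1.59×10^11) = 3.249×10^-6 m⁴
I_req = 3.249×10^6 mm⁴
Solid circle: I = πd⁴/64  ⇒  d = (64I/π)^(1/4) = (64×3.249×10^6/π)^(1/4) = 90.2 mm

d ≈ 90.2 mm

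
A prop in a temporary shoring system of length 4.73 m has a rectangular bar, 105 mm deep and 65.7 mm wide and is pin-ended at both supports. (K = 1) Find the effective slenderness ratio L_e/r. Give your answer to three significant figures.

λ ≈ 249

For a rectangle r_min = b/√12 = 65.7/√12 = 18.97 mm
L_e = K·L = 1 × 4.73 m = 4.730 m = 4730.0 mm
λ = L_e / r_min = 4730.0 / 18.97 = 249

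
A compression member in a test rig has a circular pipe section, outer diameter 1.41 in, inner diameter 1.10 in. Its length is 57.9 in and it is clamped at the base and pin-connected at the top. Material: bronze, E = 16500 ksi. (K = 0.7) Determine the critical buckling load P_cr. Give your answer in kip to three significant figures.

d_o = 1.41 in, d_i = 1.10 in
I = π(d_o⁴ − d_i⁴)/64 = π(1.41⁴ − 1.100⁴)/64 = 0.1222 in⁴
Effective length L_e = K·L = 0.7 × 57.9 = 40.53 in
P_cr = π²EI / L_e² = π² × 16500×10³ × 0.1222 / 40.53² = 1.211×10^4 lb

P_cr ≈ 12.1 kip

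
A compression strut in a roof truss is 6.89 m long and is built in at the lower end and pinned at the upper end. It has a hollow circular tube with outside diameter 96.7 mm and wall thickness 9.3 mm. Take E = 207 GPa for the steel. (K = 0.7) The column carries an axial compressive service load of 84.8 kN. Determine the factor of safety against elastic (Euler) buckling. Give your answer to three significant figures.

n ≈ 2.55

Inner diameter d_i = 96.7 − 2×9.3 = 78.10 mm
I = π(d_o⁴ − d_i⁴)/64 = π(96.7⁴ − 78.10⁴)/64 = 2.466×10^6 mm⁴
I = 2.466×10^6 mm⁴ = 2.466×10^-6 m⁴
Effective length L_e = K·L = 0.7 × 6.89 = 4.823 m
P_cr = π²EI / L_e² = π² × 207×10⁹ × 2.466×10^-6 / 4.823² = 2.166×10^5 N
Factor of safety n = P_cr / P = 216.57 / 84.8 = 2.55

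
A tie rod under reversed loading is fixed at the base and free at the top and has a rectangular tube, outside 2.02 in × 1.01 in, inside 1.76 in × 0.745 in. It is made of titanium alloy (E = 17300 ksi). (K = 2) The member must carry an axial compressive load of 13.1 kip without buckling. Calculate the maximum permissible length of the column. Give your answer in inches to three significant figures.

L_max ≈ 19.2 in

Weak-axis I_min = (h_o·b_o³ − h_i·b_i³)/12 with b_o = 1.01, b_i = 0.7450 in (shorter outer/inner sides).
I_min = (2.02×1.01³ − 1.760×0.7450³)/12 = 0.1128 in⁴
At the buckling limit P_cr = P = 1.310×10^4 lb
From P_cr = π²EI/(K·L)²:  L = (1/K)·√(π²EI/P_cr) = (1/2)·√(π²×1.73×10^7×0.1128/1.310×10^4)
L = 19.2 in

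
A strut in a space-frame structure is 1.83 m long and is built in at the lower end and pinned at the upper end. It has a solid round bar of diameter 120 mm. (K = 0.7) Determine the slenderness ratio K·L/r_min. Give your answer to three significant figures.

For a solid circle r = d/4 = 120/4 = 30.00 mm
L_e = K·L = 0.7 × 1.83 m = 1.281 m = 1281.0 mm
λ = L_e / r_min = 1281.0 / 30.00 = 42.7

λ ≈ 42.7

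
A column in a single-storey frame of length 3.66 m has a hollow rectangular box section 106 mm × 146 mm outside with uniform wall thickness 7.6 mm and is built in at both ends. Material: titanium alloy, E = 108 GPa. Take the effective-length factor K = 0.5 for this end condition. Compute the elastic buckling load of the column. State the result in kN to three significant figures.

P_cr ≈ 2020 kN

Inner dimensions: h_i = 146 − 2×7.6 = 130.8 mm, b_i = 106 − 2×7.6 = 90.80 mm
Weak-axis I_min = (h_o·b_o³ − h_i·b_i³)/12 with b_o = 106, b_i = 90.80 mm (shorter outer/inner sides).
I_min = (146×106³ − 130.8×90.80³)/12 = 6.331×10^6 mm⁴
I = 6.331×10^6 mm⁴ = 6.331×10^-6 m⁴
Effective length L_e = K·L = 0.5 × 3.66 = 1.830 m
P_cr = π²EI / L_e² = π² × 108×10⁹ × 6.331×10^-6 / 1.830² = 2.015×10^6 N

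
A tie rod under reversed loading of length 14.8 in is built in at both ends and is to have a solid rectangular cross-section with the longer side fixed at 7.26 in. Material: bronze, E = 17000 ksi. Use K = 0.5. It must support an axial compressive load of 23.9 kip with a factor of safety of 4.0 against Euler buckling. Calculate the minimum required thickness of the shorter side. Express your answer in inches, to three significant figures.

b ≈ 0.372 in

Required P_cr = n·P = 4.0 × 23.9 = 95.60 kip
L_e = K·L = 0.5 × 14.8 = 7.400 in
Required I = P_cr·L_e²/(π²E) = 9.560×10^4 × 7.400² / (π² × 1.70×10^7) = 3.120×10^-2 in⁴
Rectangle, weak axis: I_min = h·b³/12 with h = 7.26 in fixed  ⇒  b = (12I/h)^(1/3) = 0.372 in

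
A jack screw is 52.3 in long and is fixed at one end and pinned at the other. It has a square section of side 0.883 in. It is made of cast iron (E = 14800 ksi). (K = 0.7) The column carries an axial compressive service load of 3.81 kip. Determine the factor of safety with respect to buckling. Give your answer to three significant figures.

n ≈ 1.45

I = a⁴/12 = 0.883⁴/12 = 5.066×10^-2 in⁴
Effective length L_e = K·L = 0.7 × 52.3 = 36.61 in
P_cr = π²EI / L_e² = π² × 14800×10³ × 5.066×10^-2 / 36.61² = 5.521×10^3 lb
Factor of safety n = P_cr / P = 5.5211 / 3.81 = 1.45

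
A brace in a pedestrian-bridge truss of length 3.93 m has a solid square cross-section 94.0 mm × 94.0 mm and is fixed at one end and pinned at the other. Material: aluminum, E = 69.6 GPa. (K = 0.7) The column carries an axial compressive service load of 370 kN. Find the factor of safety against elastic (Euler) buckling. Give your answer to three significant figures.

I = a⁴/12 = 94.0⁴/12 = 6.506×10^6 mm⁴
I = 6.506×10^6 mm⁴ = 6.506×10^-6 m⁴
Effective length L_e = K·L = 0.7 × 3.93 = 2.751 m
P_cr = π²EI / L_e² = π² × 69.6×10⁹ × 6.506×10^-6 / 2.751² = 5.906×10^5 N
Factor of safety n = P_cr / P = 590.55 / 370 = 1.60

n ≈ 1.60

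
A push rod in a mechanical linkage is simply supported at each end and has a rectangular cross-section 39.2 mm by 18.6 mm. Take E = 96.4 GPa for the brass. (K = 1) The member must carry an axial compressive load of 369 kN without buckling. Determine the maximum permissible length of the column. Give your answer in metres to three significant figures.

L_max ≈ 0.233 m

Buckling occurs about the weak axis: I_min = h·b³/12 with b = 18.6 mm (the shorter side).
I_min = 39.2×18.6³/12 = 2.102×10^4 mm⁴
I = 2.102×10^-8 m⁴
At the buckling limit P_cr = P = 3.690×10^5 N
From P_cr = π²EI/(K·L)²:  L = (1/K)·√(π²EI/P_cr) = (1/1)·√(π²×9.64×10^10×2.102×10^-8/3.690×10^5)
L = 0.233 m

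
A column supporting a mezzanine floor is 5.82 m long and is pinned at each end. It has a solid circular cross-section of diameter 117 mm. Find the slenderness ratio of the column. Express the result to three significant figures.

λ ≈ 199

I = πd⁴/64 = π×117⁴/64 = 9.198×10^6 mm⁴
A = 1.075×10^4 mm²;  r_min = √(I/A) = √(9.198×10^6/1.075×10^4) = 29.25 mm
L_e = K·L = 1 × 5.82 m = 5.820 m = 5820.0 mm
λ = L_e / r_min = 5820.0 / 29.25 = 199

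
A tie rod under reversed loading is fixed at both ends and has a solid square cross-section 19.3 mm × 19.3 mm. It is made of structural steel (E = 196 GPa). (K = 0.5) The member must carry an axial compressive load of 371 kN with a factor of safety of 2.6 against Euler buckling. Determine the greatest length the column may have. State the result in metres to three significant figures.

I = a⁴/12 = 19.3⁴/12 = 1.156×10^4 mm⁴
I = 1.156×10^-8 m⁴
Required critical load P_cr = n·P = 2.6 × 371 = 964.6 kN = 9.646×10^5 N
From P_cr = π²EI/(K·L)²:  L = (1/K)·√(π²EI/P_cr) = (1/0.5)·√(π²×1.96×10^11×1.156×10^-8/9.646×10^5)
L = 0.305 m

L_max ≈ 0.305 m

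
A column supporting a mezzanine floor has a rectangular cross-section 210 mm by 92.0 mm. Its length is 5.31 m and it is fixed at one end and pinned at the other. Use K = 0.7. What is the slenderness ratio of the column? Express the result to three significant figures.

λ ≈ 140

Buckling occurs about the weak axis: I_min = h·b³/12 with b = 92.0 mm (the shorter side).
I_min = 210×92.0³/12 = 1.363×10^7 mm⁴
A = 1.932×10^4 mm²;  r_min = √(I/A) = √(1.363×10^7/1.932×10^4) = 26.56 mm
L_e = K·L = 0.7 × 5.31 m = 3.717 m = 3717.0 mm
λ = L_e / r_min = 3717.0 / 26.56 = 140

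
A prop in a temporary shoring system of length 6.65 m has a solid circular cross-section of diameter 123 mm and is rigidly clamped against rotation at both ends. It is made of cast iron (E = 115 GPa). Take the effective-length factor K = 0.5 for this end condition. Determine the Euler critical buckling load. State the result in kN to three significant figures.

I = πd⁴/64 = π×123⁴/64 = 1.124×10^7 mm⁴
I = 1.124×10^7 mm⁴ = 1.124×10^-5 m⁴
Effective length L_e = K·L = 0.5 × 6.65 = 3.325 m
P_cr = π²EI / L_e² = π² × 115×10⁹ × 1.124×10^-5 / 3.325² = 1.153×10^6 N

P_cr ≈ 1150 kN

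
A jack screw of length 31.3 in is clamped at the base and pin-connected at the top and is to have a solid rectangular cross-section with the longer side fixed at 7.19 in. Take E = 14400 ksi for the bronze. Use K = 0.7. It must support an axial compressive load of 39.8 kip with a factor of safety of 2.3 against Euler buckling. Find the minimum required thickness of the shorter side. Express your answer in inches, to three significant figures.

Required P_cr = n·P = 2.3 × 39.8 = 91.54 kip
L_e = K·L = 0.7 × 31.3 = 21.91 in
Required I = P_cr·L_e²/(π²E) = 9.154×10^4 × 21.91² / (π² × 1.44×10^7) = 0.3092 in⁴
Rectangle, weak axis: I_min = h·b³/12 with h = 7.19 in fixed  ⇒  b = (12I/h)^(1/3) = 0.802 in

b ≈ 0.802 in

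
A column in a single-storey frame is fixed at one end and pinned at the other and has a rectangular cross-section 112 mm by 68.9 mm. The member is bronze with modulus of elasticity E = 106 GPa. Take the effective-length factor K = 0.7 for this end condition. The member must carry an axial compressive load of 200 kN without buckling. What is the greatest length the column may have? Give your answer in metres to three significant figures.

Buckling occurs about the weak axis: I_min = h·b³/12 with b = 68.9 mm (the shorter side).
I_min = 112×68.9³/12 = 3.053×10^6 mm⁴
I = 3.053×10^-6 m⁴
At the buckling limit P_cr = P = 2.000×10^5 N
From P_cr = π²EI/(K·L)²:  L = (1/K)·√(π²EI/P_cr) = (1/0.7)·√(π²×1.06×10^11×3.053×10^-6/2.000×10^5)
L = 5.71 m

L_max ≈ 5.71 m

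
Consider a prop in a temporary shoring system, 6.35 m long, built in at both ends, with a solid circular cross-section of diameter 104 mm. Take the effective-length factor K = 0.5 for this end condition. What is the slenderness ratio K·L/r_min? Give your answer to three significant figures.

I = πd⁴/64 = π×104⁴/64 = 5.743×10^6 mm⁴
A = 8.495×10^3 mm²;  r_min = √(I/A) = √(5.743×10^6/8.495×10^3) = 26.00 mm
L_e = K·L = 0.5 × 6.35 m = 3.175 m = 3175.0 mm
λ = L_e / r_min = 3175.0 / 26.00 = 122

λ ≈ 122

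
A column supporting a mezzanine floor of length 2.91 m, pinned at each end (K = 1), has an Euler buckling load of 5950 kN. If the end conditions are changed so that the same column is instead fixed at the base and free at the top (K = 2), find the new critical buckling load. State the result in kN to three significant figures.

P_cr ∝ 1/K², so P_cr,new = P_cr,old × (K_old/K_new)² = 5950 × (1/2)²
= 5950 × 0.2500 = 1490 kN

P_cr ≈ 1490 kN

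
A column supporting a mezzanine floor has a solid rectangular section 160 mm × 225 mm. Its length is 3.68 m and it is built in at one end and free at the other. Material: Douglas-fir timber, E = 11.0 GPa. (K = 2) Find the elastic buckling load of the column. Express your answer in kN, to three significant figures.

Buckling occurs about the weak axis: I_min = h·b³/12 with b = 160 mm (the shorter side).
I_min = 225×160³/12 = 7.680×10^7 mm⁴
I = 7.680×10^7 mm⁴ = 7.680×10^-5 m⁴
Effective length L_e = K·L = 2 × 3.68 = 7.360 m
P_cr = π²EI / L_e² = π² × 11.0×10⁹ × 7.680×10^-5 / 7.360² = 1.539×10^5 N

P_cr ≈ 154 kN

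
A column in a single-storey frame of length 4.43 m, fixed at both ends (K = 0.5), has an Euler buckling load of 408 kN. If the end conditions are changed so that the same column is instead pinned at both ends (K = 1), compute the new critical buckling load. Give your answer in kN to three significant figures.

P_cr ≈ 102 kN

P_cr ∝ 1/K², so P_cr,new = P_cr,old × (K_old/K_new)² = 408 × (0.5/1)²
= 408 × 0.2500 = 102 kN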